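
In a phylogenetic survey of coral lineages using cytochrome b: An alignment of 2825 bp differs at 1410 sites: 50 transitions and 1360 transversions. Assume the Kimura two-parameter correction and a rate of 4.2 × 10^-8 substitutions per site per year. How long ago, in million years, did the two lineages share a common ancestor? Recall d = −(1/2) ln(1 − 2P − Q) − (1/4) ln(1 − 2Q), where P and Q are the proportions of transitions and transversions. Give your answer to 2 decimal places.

14.13

P = 50/2825 ≈ 0.017699 and Q = 1360/2825 ≈ 0.481416.
Under the Kimura two-parameter model, d = −½ ln(1 − 2P − Q) − ¼ ln(1 − 2Q).
1 − 2P − Q = 0.483186, giving −½ ln(0.483186) = 0.363677.
1 − 2Q = 0.037168, giving −¼ ln(0.037168) = 0.823077.
d = 0.363677 + 0.823077 = 1.186754.
Under a molecular clock d = 2μt, so t = d/(2μ) = 1.186754 / (2 × 4.2 × 10^-8) = 14.13 million years.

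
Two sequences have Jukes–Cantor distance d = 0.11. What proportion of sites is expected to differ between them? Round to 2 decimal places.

0.10

p = (3/4)(1 − e^(−4d/3)) = 0.75 × (1 − e^(-0.146667)) = 0.75 × (1 − 0.863582) = 0.102314.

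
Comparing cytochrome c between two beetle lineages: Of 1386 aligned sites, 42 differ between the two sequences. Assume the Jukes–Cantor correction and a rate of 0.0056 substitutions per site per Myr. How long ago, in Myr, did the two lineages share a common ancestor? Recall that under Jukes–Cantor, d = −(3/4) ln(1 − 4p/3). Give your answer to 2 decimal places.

2.76

p = 42/1386 ≈ 0.030303.
d = −(3/4) ln(1 − 4p/3) = −0.75 ln(1 − 0.040404) = −0.75 ln(0.959596)
  = −0.75 × (-0.041243) = 0.030932 substitutions/site.
Under a molecular clock d = 2μt, so t = d/(2μ) = 0.030932 / (2 × 0.0056) = 2.76 Myr.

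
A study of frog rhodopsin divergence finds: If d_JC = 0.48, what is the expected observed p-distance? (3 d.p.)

p = (3/4)(1 − e^(−4d/3)) = 0.75 × (1 − e^(-0.64)) = 0.75 × (1 − 0.527292) = 0.354531.

0.355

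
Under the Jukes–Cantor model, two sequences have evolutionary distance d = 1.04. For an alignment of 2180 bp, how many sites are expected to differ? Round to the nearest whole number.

Invert JC69: p = (3/4)(1 − e^(−4d/3)) = 0.75 × (1 − e^(-1.386667)) = 0.75 × (1 − 0.249907) = 0.562570.
Expected differing sites = pL ≈ 0.562570 × 2180 = 1226.4026 ≈ 1226.

1226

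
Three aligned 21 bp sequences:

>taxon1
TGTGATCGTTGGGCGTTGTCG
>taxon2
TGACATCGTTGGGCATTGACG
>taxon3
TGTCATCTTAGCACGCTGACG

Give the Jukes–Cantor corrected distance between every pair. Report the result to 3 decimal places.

d(taxon1,taxon2) = 0.220, d(taxon1,taxon3) = 0.441, d(taxon2,taxon3) = 0.441

taxon1–taxon2: 4/21 sites differ → p ≈ 0.190476, d = −0.75 ln(1 − 0.253968) = 0.219740 ≈ 0.220.
taxon1–taxon3: 7/21 sites differ → p ≈ 0.333333, d = −0.75 ln(1 − 0.444444) = 0.440839 ≈ 0.441.
taxon2–taxon3: 7/21 sites differ → p ≈ 0.333333, d = −0.75 ln(1 − 0.444444) = 0.440839 ≈ 0.441.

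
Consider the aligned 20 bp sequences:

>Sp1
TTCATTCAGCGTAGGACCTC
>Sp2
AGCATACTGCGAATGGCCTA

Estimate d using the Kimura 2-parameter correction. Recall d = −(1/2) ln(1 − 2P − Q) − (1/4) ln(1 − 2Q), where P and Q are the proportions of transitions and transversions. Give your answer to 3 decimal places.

0.600

Of 20 sites, 1 differences are transitions and 7 are transversions, so P = 1/20 = 0.05 and Q = 7/20 = 0.35.
Under the Kimura two-parameter model, d = −½ ln(1 − 2P − Q) − ¼ ln(1 − 2Q).
1 − 2P − Q = 0.55, giving −½ ln(0.55) = 0.298919.
1 − 2Q = 0.3, giving −¼ ln(0.3) = 0.300993.
d = 0.298919 + 0.300993 = 0.599912.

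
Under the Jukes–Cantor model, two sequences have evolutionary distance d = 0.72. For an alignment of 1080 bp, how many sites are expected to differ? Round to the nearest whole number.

Invert JC69: p = (3/4)(1 − e^(−4d/3)) = 0.75 × (1 − e^(-0.96)) = 0.75 × (1 − 0.382893) = 0.462830.
Expected differing sites = pL ≈ 0.462830 × 1080 = 499.8564 ≈ 500.

500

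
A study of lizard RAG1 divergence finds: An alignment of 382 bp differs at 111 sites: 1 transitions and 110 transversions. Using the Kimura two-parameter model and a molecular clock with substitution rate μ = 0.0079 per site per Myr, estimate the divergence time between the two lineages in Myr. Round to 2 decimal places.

24.55

P = 1/382 ≈ 0.002618 and Q = 110/382 ≈ 0.287958.
Under the Kimura two-parameter model, d = −½ ln(1 − 2P − Q) − ¼ ln(1 − 2Q).
1 − 2P − Q = 0.706806, giving −½ ln(0.706806) = 0.173500.
1 − 2Q = 0.424084, giving −¼ ln(0.424084) = 0.214456.
d = 0.173500 + 0.214456 = 0.387956.
Under a molecular clock d = 2μt, so t = d/(2μ) = 0.387956 / (2 × 0.0079) = 24.55 Myr.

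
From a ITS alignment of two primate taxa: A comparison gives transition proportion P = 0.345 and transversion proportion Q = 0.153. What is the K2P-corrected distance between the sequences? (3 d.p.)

1.017

Under the Kimura two-parameter model, d = −½ ln(1 − 2P − Q) − ¼ ln(1 − 2Q).
1 − 2P − Q = 0.157, giving −½ ln(0.157) = 0.925755.
1 − 2Q = 0.694, giving −¼ ln(0.694) = 0.091321.
d = 0.925755 + 0.091321 = 1.017076.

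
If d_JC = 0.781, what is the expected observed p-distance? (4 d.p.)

p = (3/4)(1 − e^(−4d/3)) = 0.75 × (1 − e^(-1.041333)) = 0.75 × (1 − 0.352984) = 0.485262.

0.4853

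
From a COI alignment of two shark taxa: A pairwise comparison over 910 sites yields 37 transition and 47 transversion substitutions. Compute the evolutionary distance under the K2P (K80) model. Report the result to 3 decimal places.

P = 37/910 ≈ 0.040659 and Q = 47/910 ≈ 0.051648.
Under the Kimura two-parameter model, d = −½ ln(1 − 2P − Q) − ¼ ln(1 − 2Q).
1 − 2P − Q = 0.867034, giving −½ ln(0.867034) = 0.071339.
1 − 2Q = 0.896704, giving −¼ ln(0.896704) = 0.027257.
d = 0.071339 + 0.027257 = 0.098596.

0.099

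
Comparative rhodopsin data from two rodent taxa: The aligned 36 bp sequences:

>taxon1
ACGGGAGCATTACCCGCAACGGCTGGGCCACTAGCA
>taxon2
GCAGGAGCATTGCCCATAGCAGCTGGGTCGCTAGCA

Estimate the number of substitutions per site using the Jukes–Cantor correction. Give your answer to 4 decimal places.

0.3041

The sequences differ at 9 of 36 sites (1, 3, 12, 16, 17, 19, 21, 28, 30), so p = 9/36 = 0.25.
d = −(3/4) ln(1 − 4p/3) = −0.75 ln(1 − 0.333333) = −0.75 ln(0.666667)
  = −0.75 × (-0.405465) = 0.304099 substitutions/site.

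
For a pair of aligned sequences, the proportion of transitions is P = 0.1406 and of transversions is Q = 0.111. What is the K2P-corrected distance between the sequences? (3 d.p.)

Under the Kimura two-parameter model, d = −½ ln(1 − 2P − Q) − ¼ ln(1 − 2Q).
1 − 2P − Q = 0.6078, giving −½ ln(0.6078) = 0.248955.
1 − 2Q = 0.778, giving −¼ ln(0.778) = 0.062757.
d = 0.248955 + 0.062757 = 0.311712.

0.312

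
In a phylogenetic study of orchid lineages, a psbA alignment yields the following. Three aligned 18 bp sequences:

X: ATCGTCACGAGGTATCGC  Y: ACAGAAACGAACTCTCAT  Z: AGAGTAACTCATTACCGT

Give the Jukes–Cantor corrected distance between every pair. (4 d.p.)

d(X,Y) = 0.8240, d(X,Z) = 0.8240, d(Y,Z) = 0.6735

X–Y: 9/18 sites differ → p = 0.5, d = −0.75 ln(1 − 0.666667) = 0.823960 ≈ 0.8240.
X–Z: 9/18 sites differ → p = 0.5, d = −0.75 ln(1 − 0.666667) = 0.823960 ≈ 0.8240.
Y–Z: 8/18 sites differ → p ≈ 0.444444, d = −0.75 ln(1 − 0.592592) = 0.673455 ≈ 0.6735.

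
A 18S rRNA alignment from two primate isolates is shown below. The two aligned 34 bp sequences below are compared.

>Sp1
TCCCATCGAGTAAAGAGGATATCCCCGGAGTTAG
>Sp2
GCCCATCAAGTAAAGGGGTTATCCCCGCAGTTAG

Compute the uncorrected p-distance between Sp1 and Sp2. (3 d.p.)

0.147

The sequences differ at 5 of 34 positions (sites 1, 8, 16, 19, 28).
p = 5/34 = 0.147058… ≈ 0.147 (to 3 d.p.).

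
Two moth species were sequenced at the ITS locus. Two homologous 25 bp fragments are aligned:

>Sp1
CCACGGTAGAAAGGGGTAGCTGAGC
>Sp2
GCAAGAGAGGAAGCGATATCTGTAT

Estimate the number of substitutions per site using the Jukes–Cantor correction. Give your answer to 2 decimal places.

0.66

The sequences differ at 11 of 25 sites, so p = 11/25 = 0.44.
d = −(3/4) ln(1 − 4p/3) = −0.75 ln(1 − 0.586667) = −0.75 ln(0.413333)
  = −0.75 × (-0.883502) = 0.662627 substitutions/site.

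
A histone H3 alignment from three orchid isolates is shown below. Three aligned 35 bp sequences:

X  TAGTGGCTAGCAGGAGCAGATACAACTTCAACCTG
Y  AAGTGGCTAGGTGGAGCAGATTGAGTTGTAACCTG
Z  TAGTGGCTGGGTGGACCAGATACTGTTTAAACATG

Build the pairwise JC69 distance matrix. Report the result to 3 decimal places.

d(X,Y) = 0.315, d(X,Z) = 0.315, d(Y,Z) = 0.315

X–Y: 9/35 sites differ → p ≈ 0.257143, d = −0.75 ln(1 − 0.342857) = 0.314890 ≈ 0.315.
X–Z: 9/35 sites differ → p ≈ 0.257143, d = −0.75 ln(1 − 0.342857) = 0.314890 ≈ 0.315.
Y–Z: 9/35 sites differ → p ≈ 0.257143, d = −0.75 ln(1 − 0.342857) = 0.314890 ≈ 0.315.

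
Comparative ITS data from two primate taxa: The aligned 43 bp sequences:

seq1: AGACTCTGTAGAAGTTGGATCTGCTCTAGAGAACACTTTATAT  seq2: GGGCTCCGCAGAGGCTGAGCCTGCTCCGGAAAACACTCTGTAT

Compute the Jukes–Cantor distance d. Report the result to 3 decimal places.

0.427

The sequences differ at 14 of 43 sites, so p = 14/43 ≈ 0.325581.
d = −(3/4) ln(1 − 4p/3) = −0.75 ln(1 − 0.434108) = −0.75 ln(0.565892)
  = −0.75 × (-0.569352) = 0.427014 substitutions/site.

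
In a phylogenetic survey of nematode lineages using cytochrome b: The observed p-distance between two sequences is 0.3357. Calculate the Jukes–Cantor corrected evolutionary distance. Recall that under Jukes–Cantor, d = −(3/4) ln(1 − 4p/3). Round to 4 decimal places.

d = −(3/4) ln(1 − 4p/3) = −0.75 ln(1 − 0.4476) = −0.75 ln(0.5524)
  = −0.75 × (-0.593483) = 0.445112 substitutions/site.

0.4451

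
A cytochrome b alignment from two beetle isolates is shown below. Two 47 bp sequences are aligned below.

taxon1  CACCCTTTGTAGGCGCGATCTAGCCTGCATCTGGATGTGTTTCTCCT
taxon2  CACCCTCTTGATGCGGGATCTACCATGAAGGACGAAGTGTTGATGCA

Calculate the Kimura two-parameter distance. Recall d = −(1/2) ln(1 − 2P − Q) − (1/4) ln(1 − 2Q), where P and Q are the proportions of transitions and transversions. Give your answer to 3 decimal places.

Of 47 sites, 1 differences are transitions and 16 are transversions, so P = 1/47 ≈ 0.021277 and Q = 16/47 ≈ 0.340426.
Under the Kimura two-parameter model, d = −½ ln(1 − 2P − Q) − ¼ ln(1 − 2Q).
1 − 2P − Q = 0.61702, giving −½ ln(0.61702) = 0.241427.
1 − 2Q = 0.319148, giving −¼ ln(0.319148) = 0.285525.
d = 0.241427 + 0.285525 = 0.526952.

0.527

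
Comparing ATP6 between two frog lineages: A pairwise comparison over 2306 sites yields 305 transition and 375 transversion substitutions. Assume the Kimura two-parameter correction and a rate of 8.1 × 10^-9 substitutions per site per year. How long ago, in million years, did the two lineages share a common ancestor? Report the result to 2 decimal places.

P = 305/2306 ≈ 0.132264 and Q = 375/2306 ≈ 0.162619.
Under the Kimura two-parameter model, d = −½ ln(1 − 2P − Q) − ¼ ln(1 − 2Q).
1 − 2P − Q = 0.572853, giving −½ ln(0.572853) = 0.278563.
1 − 2Q = 0.674762, giving −¼ ln(0.674762) = 0.098349.
d = 0.278563 + 0.098349 = 0.376912.
Under a molecular clock d = 2μt, so t = d/(2μ) = 0.376912 / (2 × 8.1 × 10^-9) = 23.27 million years.

23.27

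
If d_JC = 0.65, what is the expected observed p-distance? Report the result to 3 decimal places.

0.435

p = (3/4)(1 − e^(−4d/3)) = 0.75 × (1 − e^(-0.866667)) = 0.75 × (1 − 0.420350) = 0.434738.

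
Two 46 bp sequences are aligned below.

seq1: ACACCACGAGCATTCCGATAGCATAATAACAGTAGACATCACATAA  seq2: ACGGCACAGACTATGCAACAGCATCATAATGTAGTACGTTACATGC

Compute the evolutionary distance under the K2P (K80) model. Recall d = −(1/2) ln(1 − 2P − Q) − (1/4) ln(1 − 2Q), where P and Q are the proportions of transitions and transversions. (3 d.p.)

0.756

Of 46 sites, 12 differences are transitions and 9 are transversions, so P = 12/46 ≈ 0.26087 and Q = 9/46 ≈ 0.195652.
Under the Kimura two-parameter model, d = −½ ln(1 − 2P − Q) − ¼ ln(1 − 2Q).
1 − 2P − Q = 0.282608, giving −½ ln(0.282608) = 0.631847.
1 − 2Q = 0.608696, giving −¼ ln(0.608696) = 0.124109.
d = 0.631847 + 0.124109 = 0.755956.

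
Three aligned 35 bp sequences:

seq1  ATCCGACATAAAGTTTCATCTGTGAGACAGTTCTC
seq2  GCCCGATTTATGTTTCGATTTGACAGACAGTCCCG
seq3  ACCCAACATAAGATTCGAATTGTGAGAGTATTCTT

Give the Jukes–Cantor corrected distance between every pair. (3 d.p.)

d(seq1,seq2) = 0.635, d(seq1,seq3) = 0.458, d(seq2,seq3) = 0.635

seq1–seq2: 15/35 sites differ → p ≈ 0.428571, d = −0.75 ln(1 − 0.571428) = 0.635472 ≈ 0.635.
seq1–seq3: 12/35 sites differ → p ≈ 0.342857, d = −0.75 ln(1 − 0.457143) = 0.458182 ≈ 0.458.
seq2–seq3: 15/35 sites differ → p ≈ 0.428571, d = −0.75 ln(1 − 0.571428) = 0.635472 ≈ 0.635.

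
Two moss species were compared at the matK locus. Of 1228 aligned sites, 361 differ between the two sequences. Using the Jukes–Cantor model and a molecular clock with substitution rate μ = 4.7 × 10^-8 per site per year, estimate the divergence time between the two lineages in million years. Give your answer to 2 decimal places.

p = 361/1228 ≈ 0.293974.
d = −(3/4) ln(1 − 4p/3) = −0.75 ln(1 − 0.391965) = −0.75 ln(0.608035)
  = −0.75 × (-0.497523) = 0.373142 substitutions/site.
Under a molecular clock d = 2μt, so t = d/(2μ) = 0.373142 / (2 × 4.7 × 10^-8) = 3.97 million years.

3.97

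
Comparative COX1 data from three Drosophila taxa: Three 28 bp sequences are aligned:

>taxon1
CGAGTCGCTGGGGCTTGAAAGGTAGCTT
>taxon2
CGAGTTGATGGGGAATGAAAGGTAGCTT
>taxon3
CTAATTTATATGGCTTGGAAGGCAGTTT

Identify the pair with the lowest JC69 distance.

taxon1–taxon2: 4/28 differ, p = 0.143, d = 0.158.
taxon1–taxon3: 10/28 differ, p = 0.357, d = 0.485.
taxon2–taxon3: 10/28 differ, p = 0.357, d = 0.485.
The smallest distance is between taxon1 and taxon2.

taxon1 and taxon2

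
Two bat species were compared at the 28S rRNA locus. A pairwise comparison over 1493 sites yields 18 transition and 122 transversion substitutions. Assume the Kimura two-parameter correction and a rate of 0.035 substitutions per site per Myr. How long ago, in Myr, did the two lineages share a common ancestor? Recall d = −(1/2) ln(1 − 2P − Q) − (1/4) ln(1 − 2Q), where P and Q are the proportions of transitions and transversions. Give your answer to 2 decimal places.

P = 18/1493 ≈ 0.012056 and Q = 122/1493 ≈ 0.081715.
Under the Kimura two-parameter model, d = −½ ln(1 − 2P − Q) − ¼ ln(1 − 2Q).
1 − 2P − Q = 0.894173, giving −½ ln(0.894173) = 0.055928.
1 − 2Q = 0.83657, giving −¼ ln(0.83657) = 0.044611.
d = 0.055928 + 0.044611 = 0.100539.
Under a molecular clock d = 2μt, so t = d/(2μ) = 0.100539 / (2 × 0.035) = 1.44 Myr.

1.44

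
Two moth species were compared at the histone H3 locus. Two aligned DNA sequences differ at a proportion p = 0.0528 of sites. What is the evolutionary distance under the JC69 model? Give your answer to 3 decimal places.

d = −(3/4) ln(1 − 4p/3) = −0.75 ln(1 − 0.0704) = −0.75 ln(0.9296)
  = −0.75 × (-0.073001) = 0.054751 substitutions/site.

0.055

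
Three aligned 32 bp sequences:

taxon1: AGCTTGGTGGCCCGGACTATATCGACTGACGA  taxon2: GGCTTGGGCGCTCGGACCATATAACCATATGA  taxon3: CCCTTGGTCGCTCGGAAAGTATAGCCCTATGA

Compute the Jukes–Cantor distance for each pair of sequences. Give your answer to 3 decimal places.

d(taxon1,taxon2) = 0.460, d(taxon1,taxon3) = 0.520, d(taxon2,taxon3) = 0.304

taxon1–taxon2: 11/32 sites differ → p = 0.34375, d = −0.75 ln(1 − 0.458333) = 0.459828 ≈ 0.460.
taxon1–taxon3: 12/32 sites differ → p = 0.375, d = −0.75 ln(1 − 0.5) = 0.519860 ≈ 0.520.
taxon2–taxon3: 8/32 sites differ → p = 0.25, d = −0.75 ln(1 − 0.333333) = 0.304098 ≈ 0.304.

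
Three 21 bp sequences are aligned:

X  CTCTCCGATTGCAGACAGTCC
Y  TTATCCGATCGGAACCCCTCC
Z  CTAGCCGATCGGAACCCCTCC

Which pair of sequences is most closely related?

Y and Z

X–Y: 8/21 differ, p = 0.381, d = 0.532.
X–Z: 8/21 differ, p = 0.381, d = 0.532.
Y–Z: 2/21 differ, p = 0.095, d = 0.102.
The smallest distance is between Y and Z.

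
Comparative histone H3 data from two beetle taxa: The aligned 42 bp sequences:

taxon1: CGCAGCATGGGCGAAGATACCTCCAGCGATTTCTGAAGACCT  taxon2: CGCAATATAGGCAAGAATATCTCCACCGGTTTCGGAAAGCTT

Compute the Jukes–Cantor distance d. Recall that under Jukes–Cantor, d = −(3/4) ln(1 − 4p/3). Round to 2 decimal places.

The sequences differ at 13 of 42 sites, so p = 13/42 ≈ 0.309524.
d = −(3/4) ln(1 − 4p/3) = −0.75 ln(1 − 0.412699) = −0.75 ln(0.587301)
  = −0.75 × (-0.532218) = 0.399164 substitutions/site.

0.40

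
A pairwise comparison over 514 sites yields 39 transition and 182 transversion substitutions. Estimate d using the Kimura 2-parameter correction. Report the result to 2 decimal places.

0.66

P = 39/514 ≈ 0.075875 and Q = 182/514 ≈ 0.354086.
Under the Kimura two-parameter model, d = −½ ln(1 − 2P − Q) − ¼ ln(1 − 2Q).
1 − 2P − Q = 0.494164, giving −½ ln(0.494164) = 0.352444.
1 − 2Q = 0.291828, giving −¼ ln(0.291828) = 0.307898.
d = 0.352444 + 0.307898 = 0.660342.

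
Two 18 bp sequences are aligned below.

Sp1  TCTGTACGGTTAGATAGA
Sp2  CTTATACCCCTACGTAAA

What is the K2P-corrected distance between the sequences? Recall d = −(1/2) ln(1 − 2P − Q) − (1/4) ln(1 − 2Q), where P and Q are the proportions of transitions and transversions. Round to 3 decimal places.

Of 18 sites, 6 differences are transitions and 3 are transversions, so P = 6/18 ≈ 0.333333 and Q = 3/18 ≈ 0.166667.
Under the Kimura two-parameter model, d = −½ ln(1 − 2P − Q) − ¼ ln(1 − 2Q).
1 − 2P − Q = 0.166667, giving −½ ln(0.166667) = 0.895879.
1 − 2Q = 0.666666, giving −¼ ln(0.666666) = 0.101367.
d = 0.895879 + 0.101367 = 0.997246.

0.997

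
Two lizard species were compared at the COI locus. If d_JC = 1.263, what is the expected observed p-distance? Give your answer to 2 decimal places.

0.61

p = (3/4)(1 − e^(−4d/3)) = 0.75 × (1 − e^(-1.684)) = 0.75 × (1 − 0.185630) = 0.610778.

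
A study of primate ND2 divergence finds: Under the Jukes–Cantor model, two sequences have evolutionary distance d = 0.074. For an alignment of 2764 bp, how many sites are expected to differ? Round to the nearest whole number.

195

Invert JC69: p = (3/4)(1 − e^(−4d/3)) = 0.75 × (1 − e^(-0.098667)) = 0.75 × (1 − 0.906044) = 0.070467.
Expected differing sites = pL ≈ 0.070467 × 2764 = 194.770788 ≈ 195.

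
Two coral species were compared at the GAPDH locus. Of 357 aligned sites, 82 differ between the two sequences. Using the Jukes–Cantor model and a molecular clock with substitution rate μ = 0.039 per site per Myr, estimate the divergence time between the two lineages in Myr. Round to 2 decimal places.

p = 82/357 ≈ 0.229692.
d = −(3/4) ln(1 − 4p/3) = −0.75 ln(1 − 0.306256) = −0.75 ln(0.693744)
  = −0.75 × (-0.365652) = 0.274239 substitutions/site.
Under a molecular clock d = 2μt, so t = d/(2μ) = 0.274239 / (2 × 0.039) = 3.52 Myr.

3.52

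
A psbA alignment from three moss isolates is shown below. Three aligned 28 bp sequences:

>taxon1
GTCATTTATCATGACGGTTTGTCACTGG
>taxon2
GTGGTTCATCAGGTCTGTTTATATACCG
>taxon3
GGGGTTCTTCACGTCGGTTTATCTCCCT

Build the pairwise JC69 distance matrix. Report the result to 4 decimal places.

taxon1–taxon2: 12/28 sites differ → p ≈ 0.428571, d = −0.75 ln(1 − 0.571428) = 0.635472 ≈ 0.6355.
taxon1–taxon3: 12/28 sites differ → p ≈ 0.428571, d = −0.75 ln(1 − 0.571428) = 0.635472 ≈ 0.6355.
taxon2–taxon3: 7/28 sites differ → p = 0.25, d = −0.75 ln(1 − 0.333333) = 0.304098 ≈ 0.3041.

d(taxon1,taxon2) = 0.6355, d(taxon1,taxon3) = 0.6355, d(taxon2,taxon3) = 0.3041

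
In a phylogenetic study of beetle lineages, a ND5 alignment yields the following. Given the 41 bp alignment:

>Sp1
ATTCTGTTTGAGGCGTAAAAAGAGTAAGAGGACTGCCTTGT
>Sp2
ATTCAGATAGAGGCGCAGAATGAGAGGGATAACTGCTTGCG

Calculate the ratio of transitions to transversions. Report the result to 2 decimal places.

Transitions are A↔G and C↔T; transversions are all other mismatches.
Transitions: 6. Transversions: 9.
R = 6/9 = 0.666666… ≈ 0.67 (to 2 d.p.).

0.67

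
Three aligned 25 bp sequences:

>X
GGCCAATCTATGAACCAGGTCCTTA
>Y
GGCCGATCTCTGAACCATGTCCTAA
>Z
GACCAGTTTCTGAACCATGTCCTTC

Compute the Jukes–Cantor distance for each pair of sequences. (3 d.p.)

d(X,Y) = 0.180, d(X,Z) = 0.289, d(Y,Z) = 0.289

X–Y: 4/25 sites differ → p = 0.16, d = −0.75 ln(1 − 0.213333) = 0.179963 ≈ 0.180.
X–Z: 6/25 sites differ → p = 0.24, d = −0.75 ln(1 − 0.32) = 0.289247 ≈ 0.289.
Y–Z: 6/25 sites differ → p = 0.24, d = −0.75 ln(1 − 0.32) = 0.289247 ≈ 0.289.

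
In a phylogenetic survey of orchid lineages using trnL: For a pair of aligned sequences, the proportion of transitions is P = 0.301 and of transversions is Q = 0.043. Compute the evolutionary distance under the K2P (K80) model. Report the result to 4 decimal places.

0.5403

Under the Kimura two-parameter model, d = −½ ln(1 − 2P − Q) − ¼ ln(1 − 2Q).
1 − 2P − Q = 0.355, giving −½ ln(0.355) = 0.517819.
1 − 2Q = 0.914, giving −¼ ln(0.914) = 0.022481.
d = 0.517819 + 0.022481 = 0.540300.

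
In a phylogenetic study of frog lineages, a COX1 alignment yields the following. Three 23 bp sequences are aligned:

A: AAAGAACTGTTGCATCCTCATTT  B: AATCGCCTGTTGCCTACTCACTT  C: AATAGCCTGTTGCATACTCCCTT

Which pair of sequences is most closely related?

B and C

A–B: 7/23 differ, p = 0.304, d = 0.390.
A–C: 7/23 differ, p = 0.304, d = 0.390.
B–C: 3/23 differ, p = 0.130, d = 0.143.
The smallest distance is between B and C.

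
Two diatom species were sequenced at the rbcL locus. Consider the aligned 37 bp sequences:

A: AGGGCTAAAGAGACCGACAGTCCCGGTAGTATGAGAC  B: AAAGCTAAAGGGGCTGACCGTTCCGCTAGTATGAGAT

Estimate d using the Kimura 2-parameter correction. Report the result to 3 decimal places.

0.312

Of 37 sites, 7 differences are transitions and 2 are transversions, so P = 7/37 ≈ 0.189189 and Q = 2/37 ≈ 0.054054.
Under the Kimura two-parameter model, d = −½ ln(1 − 2P − Q) − ¼ ln(1 − 2Q).
1 − 2P − Q = 0.567568, giving −½ ln(0.567568) = 0.283197.
1 − 2Q = 0.891892, giving −¼ ln(0.891892) = 0.028603.
d = 0.283197 + 0.028603 = 0.311800.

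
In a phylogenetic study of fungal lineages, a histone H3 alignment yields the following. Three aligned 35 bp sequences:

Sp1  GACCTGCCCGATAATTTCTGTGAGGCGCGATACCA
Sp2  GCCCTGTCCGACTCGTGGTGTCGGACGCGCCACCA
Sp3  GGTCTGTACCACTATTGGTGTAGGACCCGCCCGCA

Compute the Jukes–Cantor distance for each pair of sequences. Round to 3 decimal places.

Sp1–Sp2: 13/35 sites differ → p ≈ 0.371429, d = −0.75 ln(1 − 0.495239) = 0.512753 ≈ 0.513.
Sp1–Sp3: 17/35 sites differ → p ≈ 0.485714, d = −0.75 ln(1 − 0.647619) = 0.782282 ≈ 0.782.
Sp2–Sp3: 10/35 sites differ → p ≈ 0.285714, d = −0.75 ln(1 − 0.380952) = 0.359679 ≈ 0.360.

d(Sp1,Sp2) = 0.513, d(Sp1,Sp3) = 0.782, d(Sp2,Sp3) = 0.360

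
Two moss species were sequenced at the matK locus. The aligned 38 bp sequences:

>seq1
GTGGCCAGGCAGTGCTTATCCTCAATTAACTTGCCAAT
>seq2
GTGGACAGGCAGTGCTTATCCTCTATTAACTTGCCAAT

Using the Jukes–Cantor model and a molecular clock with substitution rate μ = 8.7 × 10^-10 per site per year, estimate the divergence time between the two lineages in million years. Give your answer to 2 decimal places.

The sequences differ at 2 of 38 sites (5, 24), so p = 2/38 ≈ 0.052632.
d = −(3/4) ln(1 − 4p/3) = −0.75 ln(1 − 0.070176) = −0.75 ln(0.929824)
  = −0.75 × (-0.072760) = 0.054570 substitutions/site.
Under a molecular clock d = 2μt, so t = d/(2μ) = 0.054570 / (2 × 8.7 × 10^-10) = 31.36 million years.

31.36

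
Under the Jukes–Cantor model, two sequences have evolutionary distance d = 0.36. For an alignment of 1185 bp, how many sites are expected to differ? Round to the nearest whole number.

339

Invert JC69: p = (3/4)(1 − e^(−4d/3)) = 0.75 × (1 − e^(-0.48)) = 0.75 × (1 − 0.618783) = 0.285913.
Expected differing sites = pL ≈ 0.285913 × 1185 = 338.806905 ≈ 339.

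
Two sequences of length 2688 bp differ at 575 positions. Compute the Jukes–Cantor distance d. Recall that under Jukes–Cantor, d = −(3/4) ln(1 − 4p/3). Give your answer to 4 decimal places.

p = 575/2688 ≈ 0.213914.
d = −(3/4) ln(1 − 4p/3) = −0.75 ln(1 − 0.285219) = −0.75 ln(0.714781)
  = −0.75 × (-0.335779) = 0.251834 substitutions/site.

0.2518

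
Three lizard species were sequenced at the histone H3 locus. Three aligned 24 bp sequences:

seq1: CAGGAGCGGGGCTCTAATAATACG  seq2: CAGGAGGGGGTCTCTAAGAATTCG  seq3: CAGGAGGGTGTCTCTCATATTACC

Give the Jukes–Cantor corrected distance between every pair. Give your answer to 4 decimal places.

d(seq1,seq2) = 0.1885, d(seq1,seq3) = 0.3041, d(seq2,seq3) = 0.3041

seq1–seq2: 4/24 sites differ → p ≈ 0.166667, d = −0.75 ln(1 − 0.222223) = 0.188487 ≈ 0.1885.
seq1–seq3: 6/24 sites differ → p = 0.25, d = −0.75 ln(1 − 0.333333) = 0.304098 ≈ 0.3041.
seq2–seq3: 6/24 sites differ → p = 0.25, d = −0.75 ln(1 − 0.333333) = 0.304098 ≈ 0.3041.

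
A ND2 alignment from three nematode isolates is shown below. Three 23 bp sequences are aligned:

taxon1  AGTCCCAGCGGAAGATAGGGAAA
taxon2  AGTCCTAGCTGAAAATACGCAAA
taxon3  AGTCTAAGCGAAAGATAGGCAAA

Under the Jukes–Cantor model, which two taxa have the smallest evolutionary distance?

taxon1 and taxon3

taxon1–taxon2: 5/23 differ, p = 0.217, d = 0.257.
taxon1–taxon3: 4/23 differ, p = 0.174, d = 0.198.
taxon2–taxon3: 6/23 differ, p = 0.261, d = 0.321.
The smallest distance is between taxon1 and taxon3.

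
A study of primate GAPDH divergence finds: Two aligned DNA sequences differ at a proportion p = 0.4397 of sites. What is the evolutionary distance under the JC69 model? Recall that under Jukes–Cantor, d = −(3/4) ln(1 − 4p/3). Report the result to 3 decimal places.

0.662

d = −(3/4) ln(1 − 4p/3) = −0.75 ln(1 − 0.586267) = −0.75 ln(0.413733)
  = −0.75 × (-0.882534) = 0.661901 substitutions/site.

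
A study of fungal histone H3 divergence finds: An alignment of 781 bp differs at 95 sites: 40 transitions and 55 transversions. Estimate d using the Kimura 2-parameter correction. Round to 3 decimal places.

0.133

P = 40/781 ≈ 0.051216 and Q = 55/781 ≈ 0.070423.
Under the Kimura two-parameter model, d = −½ ln(1 − 2P − Q) − ¼ ln(1 − 2Q).
1 − 2P − Q = 0.827145, giving −½ ln(0.827145) = 0.094888.
1 − 2Q = 0.859154, giving −¼ ln(0.859154) = 0.037952.
d = 0.094888 + 0.037952 = 0.132840.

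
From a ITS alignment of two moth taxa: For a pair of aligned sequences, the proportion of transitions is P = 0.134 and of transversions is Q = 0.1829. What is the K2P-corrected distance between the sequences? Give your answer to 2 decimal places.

0.41

Under the Kimura two-parameter model, d = −½ ln(1 − 2P − Q) − ¼ ln(1 − 2Q).
1 − 2P − Q = 0.5491, giving −½ ln(0.5491) = 0.299737.
1 − 2Q = 0.6342, giving −¼ ln(0.6342) = 0.113848.
d = 0.299737 + 0.113848 = 0.413585.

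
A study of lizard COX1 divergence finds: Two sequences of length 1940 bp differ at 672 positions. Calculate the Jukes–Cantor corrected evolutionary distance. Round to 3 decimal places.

0.465

p = 672/1940 ≈ 0.346392.
d = −(3/4) ln(1 − 4p/3) = −0.75 ln(1 − 0.461856) = −0.75 ln(0.538144)
  = −0.75 × (-0.619629) = 0.464722 substitutions/site.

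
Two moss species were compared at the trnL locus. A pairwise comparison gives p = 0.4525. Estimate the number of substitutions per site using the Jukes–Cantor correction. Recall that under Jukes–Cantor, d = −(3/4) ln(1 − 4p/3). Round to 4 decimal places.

0.6935

d = −(3/4) ln(1 − 4p/3) = −0.75 ln(1 − 0.603333) = −0.75 ln(0.396667)
  = −0.75 × (-0.924658) = 0.693494 substitutions/site.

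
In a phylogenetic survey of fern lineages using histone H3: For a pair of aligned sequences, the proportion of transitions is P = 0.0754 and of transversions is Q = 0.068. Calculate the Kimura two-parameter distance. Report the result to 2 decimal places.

Under the Kimura two-parameter model, d = −½ ln(1 − 2P − Q) − ¼ ln(1 − 2Q).
1 − 2P − Q = 0.7812, giving −½ ln(0.7812) = 0.123462.
1 − 2Q = 0.864, giving −¼ ln(0.864) = 0.036546.
d = 0.123462 + 0.036546 = 0.160008.

0.16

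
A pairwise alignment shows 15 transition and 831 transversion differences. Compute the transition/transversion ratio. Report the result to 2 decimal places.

0.02

R = 15/831 = 0.018050… ≈ 0.02 (to 2 d.p.).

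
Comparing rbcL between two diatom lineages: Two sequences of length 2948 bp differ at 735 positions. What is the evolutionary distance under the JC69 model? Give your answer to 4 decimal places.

p = 735/2948 ≈ 0.249322.
d = −(3/4) ln(1 − 4p/3) = −0.75 ln(1 − 0.332429) = −0.75 ln(0.667571)
  = −0.75 × (-0.404110) = 0.303083 substitutions/site.

0.3031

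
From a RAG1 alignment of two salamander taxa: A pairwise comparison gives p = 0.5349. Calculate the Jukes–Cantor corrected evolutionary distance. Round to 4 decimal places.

0.9367

d = −(3/4) ln(1 − 4p/3) = −0.75 ln(1 − 0.7132) = −0.75 ln(0.2868)
  = −0.75 × (-1.248970) = 0.936728 substitutions/site.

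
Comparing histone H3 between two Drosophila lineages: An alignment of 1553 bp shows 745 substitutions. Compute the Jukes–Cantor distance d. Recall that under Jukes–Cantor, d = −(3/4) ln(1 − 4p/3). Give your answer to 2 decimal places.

0.77

p = 745/1553 ≈ 0.479717.
d = −(3/4) ln(1 − 4p/3) = −0.75 ln(1 − 0.639623) = −0.75 ln(0.360377)
  = −0.75 × (-1.020605) = 0.765454 substitutions/site.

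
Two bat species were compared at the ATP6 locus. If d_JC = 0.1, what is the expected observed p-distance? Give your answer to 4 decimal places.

0.0936

p = (3/4)(1 − e^(−4d/3)) = 0.75 × (1 − e^(-0.133333)) = 0.75 × (1 − 0.875174) = 0.093620.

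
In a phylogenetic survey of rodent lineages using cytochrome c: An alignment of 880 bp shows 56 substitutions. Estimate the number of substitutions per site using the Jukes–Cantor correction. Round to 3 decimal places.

p = 56/880 ≈ 0.063636.
d = −(3/4) ln(1 − 4p/3) = −0.75 ln(1 − 0.084848) = −0.75 ln(0.915152)
  = −0.75 × (-0.088665) = 0.066499 substitutions/site.

0.066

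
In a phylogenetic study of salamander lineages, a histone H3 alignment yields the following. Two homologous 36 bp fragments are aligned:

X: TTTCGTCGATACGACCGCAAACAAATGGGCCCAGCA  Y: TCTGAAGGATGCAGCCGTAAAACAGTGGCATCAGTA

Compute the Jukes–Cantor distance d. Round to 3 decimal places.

The sequences differ at 16 of 36 sites, so p = 16/36 ≈ 0.444444.
d = −(3/4) ln(1 − 4p/3) = −0.75 ln(1 − 0.592592) = −0.75 ln(0.407408)
  = −0.75 × (-0.897940) = 0.673455 substitutions/site.

0.673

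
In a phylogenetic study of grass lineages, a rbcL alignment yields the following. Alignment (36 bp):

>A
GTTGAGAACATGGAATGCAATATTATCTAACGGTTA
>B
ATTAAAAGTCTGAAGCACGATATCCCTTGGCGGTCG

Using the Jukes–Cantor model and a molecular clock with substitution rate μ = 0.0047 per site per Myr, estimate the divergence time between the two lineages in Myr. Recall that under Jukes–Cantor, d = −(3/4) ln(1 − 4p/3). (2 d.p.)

The sequences differ at 19 of 36 sites, so p = 19/36 ≈ 0.527778.
d = −(3/4) ln(1 − 4p/3) = −0.75 ln(1 − 0.703704) = −0.75 ln(0.296296)
  = −0.75 × (-1.216396) = 0.912297 substitutions/site.
Under a molecular clock d = 2μt, so t = d/(2μ) = 0.912297 / (2 × 0.0047) = 97.05 Myr.

97.05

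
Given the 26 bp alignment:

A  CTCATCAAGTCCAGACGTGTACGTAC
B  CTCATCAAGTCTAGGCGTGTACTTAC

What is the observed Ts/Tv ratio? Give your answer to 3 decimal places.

Transitions are A↔G and C↔T; transversions are all other mismatches.
Transitions: 2. Transversions: 1.
R = 2/1 = 2.000.

2.000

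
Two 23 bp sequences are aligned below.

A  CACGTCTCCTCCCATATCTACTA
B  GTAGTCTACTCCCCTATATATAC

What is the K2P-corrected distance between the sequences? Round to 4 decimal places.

0.5827

Of 23 sites, 1 differences are transitions and 8 are transversions, so P = 1/23 ≈ 0.043478 and Q = 8/23 ≈ 0.347826.
Under the Kimura two-parameter model, d = −½ ln(1 − 2P − Q) − ¼ ln(1 − 2Q).
1 − 2P − Q = 0.565218, giving −½ ln(0.565218) = 0.285272.
1 − 2Q = 0.304348, giving −¼ ln(0.304348) = 0.297396.
d = 0.285272 + 0.297396 = 0.582668.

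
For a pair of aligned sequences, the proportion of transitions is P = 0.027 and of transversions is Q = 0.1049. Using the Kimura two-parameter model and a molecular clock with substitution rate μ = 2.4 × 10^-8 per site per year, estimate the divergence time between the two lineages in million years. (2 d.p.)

Under the Kimura two-parameter model, d = −½ ln(1 − 2P − Q) − ¼ ln(1 − 2Q).
1 − 2P − Q = 0.8411, giving −½ ln(0.8411) = 0.086522.
1 − 2Q = 0.7902, giving −¼ ln(0.7902) = 0.058867.
d = 0.086522 + 0.058867 = 0.145389.
Under a molecular clock d = 2μt, so t = d/(2μ) = 0.145389 / (2 × 2.4 × 10^-8) = 3.03 million years.

3.03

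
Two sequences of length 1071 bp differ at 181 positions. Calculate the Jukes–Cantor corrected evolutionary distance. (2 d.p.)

p = 181/1071 ≈ 0.169001.
d = −(3/4) ln(1 − 4p/3) = −0.75 ln(1 − 0.225335) = −0.75 ln(0.774665)
  = −0.75 × (-0.255325) = 0.191494 substitutions/site.

0.19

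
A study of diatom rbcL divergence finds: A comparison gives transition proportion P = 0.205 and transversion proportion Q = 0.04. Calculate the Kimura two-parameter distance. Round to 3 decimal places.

Under the Kimura two-parameter model, d = −½ ln(1 − 2P − Q) − ¼ ln(1 − 2Q).
1 − 2P − Q = 0.55, giving −½ ln(0.55) = 0.298919.
1 − 2Q = 0.92, giving −¼ ln(0.92) = 0.020845.
d = 0.298919 + 0.020845 = 0.319764.

0.320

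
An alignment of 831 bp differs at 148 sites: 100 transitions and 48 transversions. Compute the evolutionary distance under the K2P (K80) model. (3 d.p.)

P = 100/831 ≈ 0.120337 and Q = 48/831 ≈ 0.057762.
Under the Kimura two-parameter model, d = −½ ln(1 − 2P − Q) − ¼ ln(1 − 2Q).
1 − 2P − Q = 0.701564, giving −½ ln(0.701564) = 0.177222.
1 − 2Q = 0.884476, giving −¼ ln(0.884476) = 0.030690.
d = 0.177222 + 0.030690 = 0.207912.

0.208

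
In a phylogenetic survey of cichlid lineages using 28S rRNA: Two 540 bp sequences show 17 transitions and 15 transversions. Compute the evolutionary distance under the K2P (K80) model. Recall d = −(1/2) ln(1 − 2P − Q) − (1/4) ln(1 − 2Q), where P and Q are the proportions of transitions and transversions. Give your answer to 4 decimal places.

0.0619

P = 17/540 ≈ 0.031481 and Q = 15/540 ≈ 0.027778.
Under the Kimura two-parameter model, d = −½ ln(1 − 2P − Q) − ¼ ln(1 − 2Q).
1 − 2P − Q = 0.90926, giving −½ ln(0.90926) = 0.047562.
1 − 2Q = 0.944444, giving −¼ ln(0.944444) = 0.014290.
d = 0.047562 + 0.014290 = 0.061852.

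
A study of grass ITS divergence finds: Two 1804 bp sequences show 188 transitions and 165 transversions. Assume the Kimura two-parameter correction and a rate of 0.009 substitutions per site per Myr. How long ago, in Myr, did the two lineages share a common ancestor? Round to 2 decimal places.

12.71

P = 188/1804 ≈ 0.104213 and Q = 165/1804 ≈ 0.091463.
Under the Kimura two-parameter model, d = −½ ln(1 − 2P − Q) − ¼ ln(1 − 2Q).
1 − 2P − Q = 0.700111, giving −½ ln(0.700111) = 0.178258.
1 − 2Q = 0.817074, giving −¼ ln(0.817074) = 0.050506.
d = 0.178258 + 0.050506 = 0.228764.
Under a molecular clock d = 2μt, so t = d/(2μ) = 0.228764 / (2 × 0.009) = 12.71 Myr.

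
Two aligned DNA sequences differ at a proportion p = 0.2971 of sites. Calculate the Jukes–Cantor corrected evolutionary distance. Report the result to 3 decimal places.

0.378

d = −(3/4) ln(1 − 4p/3) = −0.75 ln(1 − 0.396133) = −0.75 ln(0.603867)
  = −0.75 × (-0.504401) = 0.378301 substitutions/site.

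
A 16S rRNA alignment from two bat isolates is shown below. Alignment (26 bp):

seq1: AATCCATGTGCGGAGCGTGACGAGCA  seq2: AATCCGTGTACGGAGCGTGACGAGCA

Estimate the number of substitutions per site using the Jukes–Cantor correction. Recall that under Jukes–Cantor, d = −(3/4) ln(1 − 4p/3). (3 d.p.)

0.081

The sequences differ at 2 of 26 sites (6, 10), so p = 2/26 ≈ 0.076923.
d = −(3/4) ln(1 − 4p/3) = −0.75 ln(1 − 0.102564) = −0.75 ln(0.897436)
  = −0.75 × (-0.108213) = 0.081160 substitutions/site.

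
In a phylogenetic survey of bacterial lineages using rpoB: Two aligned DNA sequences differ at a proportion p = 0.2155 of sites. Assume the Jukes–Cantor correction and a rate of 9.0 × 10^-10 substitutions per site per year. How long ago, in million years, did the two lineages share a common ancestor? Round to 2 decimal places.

d = −(3/4) ln(1 − 4p/3) = −0.75 ln(1 − 0.287333) = −0.75 ln(0.712667)
  = −0.75 × (-0.338741) = 0.254056 substitutions/site.
Under a molecular clock d = 2μt, so t = d/(2μ) = 0.254056 / (2 × 9.0 × 10^-10) = 141.14 million years.

141.14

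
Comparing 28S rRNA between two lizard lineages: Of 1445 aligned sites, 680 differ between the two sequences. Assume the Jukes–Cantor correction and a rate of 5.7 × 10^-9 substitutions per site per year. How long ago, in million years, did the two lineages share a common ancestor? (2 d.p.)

p = 680/1445 ≈ 0.470588.
d = −(3/4) ln(1 − 4p/3) = −0.75 ln(1 − 0.627451) = −0.75 ln(0.372549)
  = −0.75 × (-0.987387) = 0.740540 substitutions/site.
Under a molecular clock d = 2μt, so t = d/(2μ) = 0.740540 / (2 × 5.7 × 10^-9) = 64.96 million years.

64.96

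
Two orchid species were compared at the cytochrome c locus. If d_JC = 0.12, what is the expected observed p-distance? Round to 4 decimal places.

p = (3/4)(1 − e^(−4d/3)) = 0.75 × (1 − e^(-0.16)) = 0.75 × (1 − 0.852144) = 0.110892.

0.1109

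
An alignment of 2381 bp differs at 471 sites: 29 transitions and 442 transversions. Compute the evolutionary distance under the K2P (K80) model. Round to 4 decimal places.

P = 29/2381 ≈ 0.01218 and Q = 442/2381 ≈ 0.185636.
Under the Kimura two-parameter model, d = −½ ln(1 − 2P − Q) − ¼ ln(1 − 2Q).
1 − 2P − Q = 0.790004, giving −½ ln(0.790004) = 0.117859.
1 − 2Q = 0.628728, giving −¼ ln(0.628728) = 0.116014.
d = 0.117859 + 0.116014 = 0.233873.

0.2339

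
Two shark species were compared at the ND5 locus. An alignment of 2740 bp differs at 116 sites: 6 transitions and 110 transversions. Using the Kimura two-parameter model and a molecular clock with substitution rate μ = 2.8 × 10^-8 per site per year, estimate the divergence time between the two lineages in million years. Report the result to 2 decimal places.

0.78

P = 6/2740 ≈ 0.00219 and Q = 110/2740 ≈ 0.040146.
Under the Kimura two-parameter model, d = −½ ln(1 − 2P − Q) − ¼ ln(1 − 2Q).
1 − 2P − Q = 0.955474, giving −½ ln(0.955474) = 0.022774.
1 − 2Q = 0.919708, giving −¼ ln(0.919708) = 0.020925.
d = 0.022774 + 0.020925 = 0.043699.
Under a molecular clock d = 2μt, so t = d/(2μ) = 0.043699 / (2 × 2.8 × 10^-8) = 0.78 million years.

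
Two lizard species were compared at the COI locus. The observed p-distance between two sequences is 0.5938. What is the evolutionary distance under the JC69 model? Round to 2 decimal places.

1.18

d = −(3/4) ln(1 − 4p/3) = −0.75 ln(1 − 0.791733) = −0.75 ln(0.208267)
  = −0.75 × (-1.568934) = 1.176701 substitutions/site.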